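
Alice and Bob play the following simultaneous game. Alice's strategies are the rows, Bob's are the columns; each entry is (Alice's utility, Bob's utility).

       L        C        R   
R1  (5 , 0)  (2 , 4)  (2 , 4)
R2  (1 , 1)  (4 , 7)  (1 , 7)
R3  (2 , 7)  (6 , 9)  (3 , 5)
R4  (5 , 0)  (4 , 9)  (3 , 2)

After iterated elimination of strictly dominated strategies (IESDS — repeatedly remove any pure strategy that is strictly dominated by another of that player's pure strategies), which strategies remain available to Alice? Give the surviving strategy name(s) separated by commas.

For Alice, R3 strictly dominates R2 on the remaining columns (L: 2>1, C: 6>4, R: 3>1); eliminate R2.
Bob's strategy L is strictly dominated by C (R1: 4>0, R3: 9>7, R4: 9>0) and is removed.
Row R1 is eliminated: R3 beats it against every remaining column (C: 6>2, R: 3>2).
For Bob, C strictly dominates R on the remaining rows (R3: 9>5, R4: 9>2); eliminate R.
For Alice, R3 strictly dominates R4 on the remaining columns (C: 6>4); eliminate R4.
Among the remaining strategies, none is strictly dominated by another pure strategy of the same player, so the elimination stops.
Surviving strategies — Alice: {R3}; Bob: {C}.

R3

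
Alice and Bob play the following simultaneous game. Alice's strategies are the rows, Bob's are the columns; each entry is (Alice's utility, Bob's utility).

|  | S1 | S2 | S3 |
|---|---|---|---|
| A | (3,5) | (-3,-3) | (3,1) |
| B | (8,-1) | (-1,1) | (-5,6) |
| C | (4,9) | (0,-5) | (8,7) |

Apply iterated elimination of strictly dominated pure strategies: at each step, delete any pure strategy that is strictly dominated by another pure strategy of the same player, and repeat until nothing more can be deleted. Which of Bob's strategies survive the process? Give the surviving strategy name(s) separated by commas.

S1, S3

For Alice, C strictly dominates A on the remaining columns (S1: 4>3, S2: 0>-3, S3: 8>3); eliminate A.
Bob's strategy S2 is strictly dominated by S3 (B: 6>1, C: 7>-5) and is removed.
Among the remaining strategies, none is strictly dominated by another pure strategy of the same player, so the elimination stops.
Surviving strategies — Alice: {B, C}; Bob: {S1, S3}.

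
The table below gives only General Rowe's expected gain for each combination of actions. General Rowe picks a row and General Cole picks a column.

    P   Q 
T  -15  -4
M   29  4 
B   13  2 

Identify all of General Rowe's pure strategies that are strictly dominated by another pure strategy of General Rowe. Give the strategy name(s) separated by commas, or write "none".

T, B

T is strictly dominated by M (P: 29>-15, Q: 4>-4).
M: no other strategy beats it everywhere (T at P (29>-15); B at P (29>13)).
B: dominated, since M does at least as well everywhere (P: 29>13, Q: 4>2).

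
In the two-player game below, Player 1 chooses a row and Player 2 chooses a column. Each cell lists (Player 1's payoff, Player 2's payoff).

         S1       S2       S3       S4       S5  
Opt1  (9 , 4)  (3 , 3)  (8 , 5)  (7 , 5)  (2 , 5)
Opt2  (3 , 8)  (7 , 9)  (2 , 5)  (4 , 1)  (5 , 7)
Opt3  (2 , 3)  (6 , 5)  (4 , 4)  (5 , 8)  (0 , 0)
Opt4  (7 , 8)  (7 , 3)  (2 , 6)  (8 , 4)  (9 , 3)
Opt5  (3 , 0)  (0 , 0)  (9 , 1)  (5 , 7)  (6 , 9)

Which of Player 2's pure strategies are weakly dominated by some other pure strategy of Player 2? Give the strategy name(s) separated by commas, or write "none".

Nothing dominates S1: S2 at Opt1 (4>3); S3 at Opt2 (8>5); S4 at Opt2 (8>1); S5 at Opt2 (8>7).
S2: no other strategy beats it everywhere (S1 at Opt2 (9>8); S3 at Opt2 (9>5); S4 at Opt2 (9>1); S5 at Opt2 (9>7)).
S3 is not dominated — it holds its own against S1 at Opt1 (5>4); S2 at Opt1 (5>3); S4 at Opt2 (5>1); S5 at Opt3 (4>0).
Nothing dominates S4: S1 at Opt1 (5>4); S2 at Opt1 (5>3); S3 at Opt3 (8>4); S5 at Opt3 (8>0).
Nothing dominates S5: S1 at Opt1 (5>4); S2 at Opt1 (5>3); S3 at Opt2 (7>5); S4 at Opt2 (7>1).

none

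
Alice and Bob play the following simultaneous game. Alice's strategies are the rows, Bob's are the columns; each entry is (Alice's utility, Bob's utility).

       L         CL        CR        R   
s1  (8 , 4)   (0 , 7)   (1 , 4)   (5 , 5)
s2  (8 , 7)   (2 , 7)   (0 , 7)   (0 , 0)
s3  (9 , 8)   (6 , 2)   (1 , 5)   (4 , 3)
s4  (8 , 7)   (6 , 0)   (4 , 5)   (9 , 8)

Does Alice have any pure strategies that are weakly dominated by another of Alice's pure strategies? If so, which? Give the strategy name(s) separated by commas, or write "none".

s4 weakly dominates s1 — L: 8=8, CL: 6>0, CR: 4>1, R: 9>5.
s2 is weakly dominated by s3 (L: 9>8, CL: 6>2, CR: 1>0, R: 4>0).
s3 is not dominated — it holds its own against s1 at L (9>8); s2 at L (9>8); s4 at L (9>8).
Nothing dominates s4: s1 at CL (6>0); s2 at CL (6>2); s3 at CR (4>1).

s1, s2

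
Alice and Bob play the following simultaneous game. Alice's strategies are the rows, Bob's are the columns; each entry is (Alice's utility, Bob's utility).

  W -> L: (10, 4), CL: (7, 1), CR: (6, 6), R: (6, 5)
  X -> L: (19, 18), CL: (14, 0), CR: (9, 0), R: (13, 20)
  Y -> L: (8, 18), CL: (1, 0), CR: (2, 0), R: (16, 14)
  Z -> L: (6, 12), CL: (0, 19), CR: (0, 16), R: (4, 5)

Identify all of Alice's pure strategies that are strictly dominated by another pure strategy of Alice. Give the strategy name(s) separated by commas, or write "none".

W is strictly dominated by X (L: 19>10, CL: 14>7, CR: 9>6, R: 13>6).
X is not dominated — it holds its own against W at L (19>10); Y at L (19>8); Z at L (19>6).
Y: no other strategy beats it everywhere (W at R (16>6); X at R (16>13); Z at L (8>6)).
Z: dominated, since W does at least as well everywhere (L: 10>6, CL: 7>0, CR: 6>0, R: 6>4).

W, Z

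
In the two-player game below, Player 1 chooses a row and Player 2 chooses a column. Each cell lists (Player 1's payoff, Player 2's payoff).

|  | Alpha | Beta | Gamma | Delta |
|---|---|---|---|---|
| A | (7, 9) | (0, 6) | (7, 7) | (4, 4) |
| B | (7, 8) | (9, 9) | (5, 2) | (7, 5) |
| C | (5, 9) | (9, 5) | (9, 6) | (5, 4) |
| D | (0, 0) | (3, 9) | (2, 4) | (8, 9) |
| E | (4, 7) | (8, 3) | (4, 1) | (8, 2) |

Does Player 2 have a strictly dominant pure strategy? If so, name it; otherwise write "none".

Alpha fails to dominate Beta at B (8<9).
Beta fails to dominate Alpha at A (6<9).
Gamma fails to dominate Alpha at A (7<9).
Delta fails to dominate Alpha at A (4<9).
No single strategy dominates all the others.

none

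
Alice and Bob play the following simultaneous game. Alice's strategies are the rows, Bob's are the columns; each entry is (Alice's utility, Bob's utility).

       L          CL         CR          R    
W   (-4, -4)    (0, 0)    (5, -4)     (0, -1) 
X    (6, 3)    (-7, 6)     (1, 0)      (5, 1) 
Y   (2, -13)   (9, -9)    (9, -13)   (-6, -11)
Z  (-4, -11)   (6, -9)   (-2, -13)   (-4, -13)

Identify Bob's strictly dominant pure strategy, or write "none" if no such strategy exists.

CL vs L: W: 0>-4, X: 6>3, Y: -9>-13, Z: -9>-11.
CL vs CR: W: 0>-4, X: 6>0, Y: -9>-13, Z: -9>-13.
CL vs R: W: 0>-1, X: 6>1, Y: -9>-11, Z: -9>-13.
CL strictly beats every other strategy against every opponent action, so it is strictly dominant.

CL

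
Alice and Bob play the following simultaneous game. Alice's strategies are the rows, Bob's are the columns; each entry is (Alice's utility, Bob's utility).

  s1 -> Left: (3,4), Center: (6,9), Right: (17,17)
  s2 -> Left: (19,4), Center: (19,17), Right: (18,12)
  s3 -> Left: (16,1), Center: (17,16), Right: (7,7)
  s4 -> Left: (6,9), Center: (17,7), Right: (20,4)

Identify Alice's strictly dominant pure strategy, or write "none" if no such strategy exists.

s1 fails to dominate s2 at Left (3<19).
s2 fails to dominate s4 at Right (18<20).
s3 fails to dominate s1 at Right (7<17).
s4 fails to dominate s2 at Left (6<19).
No single strategy dominates all the others.

none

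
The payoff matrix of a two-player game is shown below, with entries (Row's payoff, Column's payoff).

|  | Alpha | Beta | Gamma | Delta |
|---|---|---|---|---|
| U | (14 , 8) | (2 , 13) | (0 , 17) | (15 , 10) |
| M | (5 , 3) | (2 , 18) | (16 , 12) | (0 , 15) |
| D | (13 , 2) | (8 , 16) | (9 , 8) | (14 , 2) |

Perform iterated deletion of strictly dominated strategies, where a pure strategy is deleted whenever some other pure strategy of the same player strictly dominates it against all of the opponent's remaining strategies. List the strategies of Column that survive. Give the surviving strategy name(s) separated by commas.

For Column, Beta strictly dominates Alpha on the remaining rows (U: 13>8, M: 18>3, D: 16>2); eliminate Alpha.
Column's strategy Delta is strictly dominated by Beta (U: 13>10, M: 18>15, D: 16>2) and is removed.
Row's strategy U is strictly dominated by D (Beta: 8>2, Gamma: 9>0) and is removed.
For Column, Beta strictly dominates Gamma on the remaining rows (M: 18>12, D: 16>8); eliminate Gamma.
Row M is eliminated: D beats it against every remaining column (Beta: 8>2).
Among the remaining strategies, none is strictly dominated by another pure strategy of the same player, so the elimination stops.
Surviving strategies — Row: {D}; Column: {Beta}.

Beta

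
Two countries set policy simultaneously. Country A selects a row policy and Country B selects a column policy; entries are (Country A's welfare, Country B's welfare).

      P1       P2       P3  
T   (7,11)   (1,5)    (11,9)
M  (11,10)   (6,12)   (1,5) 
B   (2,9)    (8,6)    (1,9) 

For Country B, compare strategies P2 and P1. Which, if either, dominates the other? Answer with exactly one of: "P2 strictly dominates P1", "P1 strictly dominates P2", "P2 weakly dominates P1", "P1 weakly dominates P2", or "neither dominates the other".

P2's payoffs vs P1's, by Country A's action — T: 5<11, M: 12>10, B: 6<9.
P2 does better at M but worse at T, B; neither strategy dominates the other.

neither dominates the other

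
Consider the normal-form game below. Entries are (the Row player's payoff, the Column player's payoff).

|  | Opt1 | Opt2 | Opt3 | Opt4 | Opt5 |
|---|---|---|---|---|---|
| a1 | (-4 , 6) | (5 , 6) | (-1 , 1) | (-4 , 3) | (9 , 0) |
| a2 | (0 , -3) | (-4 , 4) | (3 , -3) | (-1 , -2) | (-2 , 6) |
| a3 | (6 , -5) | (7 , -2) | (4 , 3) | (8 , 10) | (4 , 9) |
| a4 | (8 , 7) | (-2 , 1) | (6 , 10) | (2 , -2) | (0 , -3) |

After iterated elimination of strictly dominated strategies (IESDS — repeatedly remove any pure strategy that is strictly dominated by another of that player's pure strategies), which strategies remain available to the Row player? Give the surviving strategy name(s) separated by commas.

The Row player's strategy a2 is strictly dominated by a3 (Opt1: 6>0, Opt2: 7>-4, Opt3: 4>3, Opt4: 8>-1, Opt5: 4>-2) and is removed.
The Column player's strategy Opt5 is strictly dominated by Opt4 (a1: 3>0, a3: 10>9, a4: -2>-3) and is removed.
For the Row player, a3 strictly dominates a1 on the remaining columns (Opt1: 6>-4, Opt2: 7>5, Opt3: 4>-1, Opt4: 8>-4); eliminate a1.
The Column player's strategy Opt1 is strictly dominated by Opt3 (a3: 3>-5, a4: 10>7) and is removed.
The Column player's strategy Opt2 is strictly dominated by Opt3 (a3: 3>-2, a4: 10>1) and is removed.
Among the remaining strategies, none is strictly dominated by another pure strategy of the same player, so the elimination stops.
Surviving strategies — the Row player: {a3, a4}; the Column player: {Opt3, Opt4}.

a3, a4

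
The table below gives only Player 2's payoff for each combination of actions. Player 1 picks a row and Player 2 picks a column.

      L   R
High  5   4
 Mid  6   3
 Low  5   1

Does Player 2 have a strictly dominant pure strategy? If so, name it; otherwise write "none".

L vs R: High: 5>4, Mid: 6>3, Low: 5>1.
L strictly beats every other strategy against every opponent action, so it is strictly dominant.

L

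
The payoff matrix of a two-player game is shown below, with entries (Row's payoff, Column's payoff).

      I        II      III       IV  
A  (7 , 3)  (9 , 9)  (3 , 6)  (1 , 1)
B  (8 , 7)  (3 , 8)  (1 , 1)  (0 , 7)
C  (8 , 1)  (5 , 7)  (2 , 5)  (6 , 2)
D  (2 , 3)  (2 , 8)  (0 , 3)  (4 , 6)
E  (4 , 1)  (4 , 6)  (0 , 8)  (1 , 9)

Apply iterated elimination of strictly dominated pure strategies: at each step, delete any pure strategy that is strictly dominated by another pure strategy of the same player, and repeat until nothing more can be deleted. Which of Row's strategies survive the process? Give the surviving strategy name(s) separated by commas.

For Row, C strictly dominates D on the remaining columns (I: 8>2, II: 5>2, III: 2>0, IV: 6>4); eliminate D.
Row E is eliminated: C beats it against every remaining column (I: 8>4, II: 5>4, III: 2>0, IV: 6>1).
For Column, II strictly dominates I on the remaining rows (A: 9>3, B: 8>7, C: 7>1); eliminate I.
For Row, A strictly dominates B on the remaining columns (II: 9>3, III: 3>1, IV: 1>0); eliminate B.
Column III is eliminated: II beats it against every remaining row (A: 9>6, C: 7>5).
For Column, II strictly dominates IV on the remaining rows (A: 9>1, C: 7>2); eliminate IV.
Row C is eliminated: A beats it against every remaining column (II: 9>5).
Among the remaining strategies, none is strictly dominated by another pure strategy of the same player, so the elimination stops.
Surviving strategies — Row: {A}; Column: {II}.

A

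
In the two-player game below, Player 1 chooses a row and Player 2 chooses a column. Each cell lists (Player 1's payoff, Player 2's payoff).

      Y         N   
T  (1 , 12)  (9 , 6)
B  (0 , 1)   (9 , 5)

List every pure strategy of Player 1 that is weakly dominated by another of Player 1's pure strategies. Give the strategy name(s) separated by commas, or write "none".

B

T is not dominated — it holds its own against B at Y (1>0).
B: dominated, since T does at least as well everywhere (Y: 1>0, N: 9=9).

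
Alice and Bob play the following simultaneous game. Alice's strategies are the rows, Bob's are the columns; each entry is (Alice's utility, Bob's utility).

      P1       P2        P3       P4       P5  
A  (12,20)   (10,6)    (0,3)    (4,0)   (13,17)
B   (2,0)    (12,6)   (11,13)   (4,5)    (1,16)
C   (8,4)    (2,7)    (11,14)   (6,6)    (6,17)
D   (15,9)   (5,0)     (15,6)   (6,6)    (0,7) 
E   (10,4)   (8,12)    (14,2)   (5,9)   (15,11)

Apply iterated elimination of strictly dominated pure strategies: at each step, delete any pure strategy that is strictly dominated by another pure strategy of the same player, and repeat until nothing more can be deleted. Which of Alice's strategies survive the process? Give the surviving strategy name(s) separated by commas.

For Bob, P5 strictly dominates P3 on the remaining rows (A: 17>3, B: 16>13, C: 17>14, D: 7>6, E: 11>2); eliminate P3.
For Bob, P5 strictly dominates P4 on the remaining rows (A: 17>0, B: 16>5, C: 17>6, D: 7>6, E: 11>9); eliminate P4.
For Alice, A strictly dominates C on the remaining columns (P1: 12>8, P2: 10>2, P5: 13>6); eliminate C.
Among the remaining strategies, none is strictly dominated by another pure strategy of the same player, so the elimination stops.
Surviving strategies — Alice: {A, B, D, E}; Bob: {P1, P2, P5}.

A, B, D, E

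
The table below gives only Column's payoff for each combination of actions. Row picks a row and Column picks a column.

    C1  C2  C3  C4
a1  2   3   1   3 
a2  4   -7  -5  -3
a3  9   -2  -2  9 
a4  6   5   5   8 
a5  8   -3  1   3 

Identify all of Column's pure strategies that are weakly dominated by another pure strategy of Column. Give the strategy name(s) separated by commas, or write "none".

Nothing dominates C1: C2 at a2 (4>-7); C3 at a1 (2>1); C4 at a2 (4>-3).
C4 weakly dominates C2 — a1: 3=3, a2: -3>-7, a3: 9>-2, a4: 8>5, a5: 3>-3.
C3: dominated, since C1 does at least as well everywhere (a1: 2>1, a2: 4>-5, a3: 9>-2, a4: 6>5, a5: 8>1).
Nothing dominates C4: C1 at a1 (3>2); C2 at a2 (-3>-7); C3 at a1 (3>1).

C2, C3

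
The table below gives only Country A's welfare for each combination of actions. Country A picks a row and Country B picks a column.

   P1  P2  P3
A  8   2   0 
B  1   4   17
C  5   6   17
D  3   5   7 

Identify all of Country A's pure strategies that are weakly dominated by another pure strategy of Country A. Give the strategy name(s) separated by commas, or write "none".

A: no other strategy beats it everywhere (B at P1 (8>1); C at P1 (8>5); D at P1 (8>3)).
B: dominated, since C does at least as well everywhere (P1: 5>1, P2: 6>4, P3: 17=17).
C: no other strategy beats it everywhere (A at P2 (6>2); B at P1 (5>1); D at P1 (5>3)).
D is weakly dominated by C (P1: 5>3, P2: 6>5, P3: 17>7).

B, D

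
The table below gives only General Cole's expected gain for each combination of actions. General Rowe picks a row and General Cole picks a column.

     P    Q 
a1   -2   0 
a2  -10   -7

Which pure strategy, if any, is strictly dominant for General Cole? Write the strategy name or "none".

Q vs P: a1: 0>-2, a2: -7>-10.
Q strictly beats every other strategy against every opponent action, so it is strictly dominant.

Q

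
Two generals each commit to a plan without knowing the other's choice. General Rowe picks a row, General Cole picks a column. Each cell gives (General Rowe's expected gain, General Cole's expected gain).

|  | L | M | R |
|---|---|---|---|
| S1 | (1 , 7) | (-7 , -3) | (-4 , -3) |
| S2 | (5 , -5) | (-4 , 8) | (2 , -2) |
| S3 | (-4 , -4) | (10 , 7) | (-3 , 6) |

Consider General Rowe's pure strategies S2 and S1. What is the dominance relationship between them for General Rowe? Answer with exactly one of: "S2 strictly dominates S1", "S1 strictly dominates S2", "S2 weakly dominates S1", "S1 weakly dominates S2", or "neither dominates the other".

S2's payoffs vs S1's, by General Cole's action — L: 5>1, M: -4>-7, R: 2>-4.
S2 gives a strictly higher payoff against every action of General Cole, so S2 strictly dominates S1.

S2 strictly dominates S1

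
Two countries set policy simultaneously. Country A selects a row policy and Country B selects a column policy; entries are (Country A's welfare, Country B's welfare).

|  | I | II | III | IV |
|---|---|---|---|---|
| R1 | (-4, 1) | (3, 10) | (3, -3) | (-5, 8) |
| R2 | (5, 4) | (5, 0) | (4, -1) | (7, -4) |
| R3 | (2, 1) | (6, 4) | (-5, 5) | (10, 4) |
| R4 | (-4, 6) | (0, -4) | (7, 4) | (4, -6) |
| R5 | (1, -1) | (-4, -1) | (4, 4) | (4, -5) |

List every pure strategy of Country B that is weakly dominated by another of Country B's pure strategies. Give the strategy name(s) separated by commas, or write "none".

I: no other strategy beats it everywhere (II at R2 (4>0); III at R1 (1>-3); IV at R2 (4>-4)).
Nothing dominates II: I at R1 (10>1); III at R1 (10>-3); IV at R1 (10>8).
III is not dominated — it holds its own against I at R3 (5>1); II at R3 (5>4); IV at R2 (-1>-4).
II weakly dominates IV — R1: 10>8, R2: 0>-4, R3: 4=4, R4: -4>-6, R5: -1>-5.

IV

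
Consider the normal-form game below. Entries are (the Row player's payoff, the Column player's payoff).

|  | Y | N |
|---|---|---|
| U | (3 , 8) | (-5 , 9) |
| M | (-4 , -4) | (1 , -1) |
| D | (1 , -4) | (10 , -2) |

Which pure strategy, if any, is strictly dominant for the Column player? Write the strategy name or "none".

N

N vs Y: U: 9>8, M: -1>-4, D: -2>-4.
N strictly beats every other strategy against every opponent action, so it is strictly dominant.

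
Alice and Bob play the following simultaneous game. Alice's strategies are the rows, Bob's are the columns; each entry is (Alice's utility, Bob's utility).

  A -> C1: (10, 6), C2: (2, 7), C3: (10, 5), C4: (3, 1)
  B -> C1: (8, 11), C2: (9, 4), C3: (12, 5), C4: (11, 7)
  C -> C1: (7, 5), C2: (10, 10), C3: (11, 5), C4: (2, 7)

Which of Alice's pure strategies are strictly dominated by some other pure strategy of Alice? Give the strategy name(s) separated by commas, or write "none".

Nothing dominates A: B at C1 (10>8); C at C1 (10>7).
Nothing dominates B: A at C2 (9>2); C at C1 (8>7).
C: no other strategy beats it everywhere (A at C2 (10>2); B at C2 (10>9)).

none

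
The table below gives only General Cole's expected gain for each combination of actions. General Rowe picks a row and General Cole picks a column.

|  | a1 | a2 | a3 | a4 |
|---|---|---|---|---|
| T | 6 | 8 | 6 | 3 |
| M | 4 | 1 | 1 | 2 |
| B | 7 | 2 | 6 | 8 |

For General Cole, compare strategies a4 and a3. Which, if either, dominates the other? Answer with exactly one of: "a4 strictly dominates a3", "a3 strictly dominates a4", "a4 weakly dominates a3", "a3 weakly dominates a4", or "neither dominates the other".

Compare a4 to a3 across each choice by General Rowe: T: 3<6, M: 2>1, B: 8>6.
a4 does better at M, B but worse at T; neither strategy dominates the other.

neither dominates the other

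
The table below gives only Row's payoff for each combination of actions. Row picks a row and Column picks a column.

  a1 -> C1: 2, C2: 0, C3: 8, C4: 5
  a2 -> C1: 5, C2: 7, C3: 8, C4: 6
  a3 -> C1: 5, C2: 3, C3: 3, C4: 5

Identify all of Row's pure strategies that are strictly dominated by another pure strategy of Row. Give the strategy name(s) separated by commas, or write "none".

none

a1: no other strategy beats it everywhere (a2 at C3 (8=8); a3 at C3 (8>3)).
a2 is not dominated — it holds its own against a1 at C1 (5>2); a3 at C1 (5=5).
a3 is not dominated — it holds its own against a1 at C1 (5>2); a2 at C1 (5=5).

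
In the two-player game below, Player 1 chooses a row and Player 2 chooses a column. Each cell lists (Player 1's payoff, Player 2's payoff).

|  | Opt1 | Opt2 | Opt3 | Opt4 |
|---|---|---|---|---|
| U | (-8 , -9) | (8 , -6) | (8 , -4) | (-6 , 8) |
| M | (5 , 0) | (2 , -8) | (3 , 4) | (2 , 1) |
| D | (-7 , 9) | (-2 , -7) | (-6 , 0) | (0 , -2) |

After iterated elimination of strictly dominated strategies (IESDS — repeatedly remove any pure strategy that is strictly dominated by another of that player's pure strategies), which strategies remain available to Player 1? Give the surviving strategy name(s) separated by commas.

U, M

Row D is eliminated: M beats it against every remaining column (Opt1: 5>-7, Opt2: 2>-2, Opt3: 3>-6, Opt4: 2>0).
Player 2's strategy Opt1 is strictly dominated by Opt3 (U: -4>-9, M: 4>0) and is removed.
Player 2's strategy Opt2 is strictly dominated by Opt3 (U: -4>-6, M: 4>-8) and is removed.
Among the remaining strategies, none is strictly dominated by another pure strategy of the same player, so the elimination stops.
Surviving strategies — Player 1: {U, M}; Player 2: {Opt3, Opt4}.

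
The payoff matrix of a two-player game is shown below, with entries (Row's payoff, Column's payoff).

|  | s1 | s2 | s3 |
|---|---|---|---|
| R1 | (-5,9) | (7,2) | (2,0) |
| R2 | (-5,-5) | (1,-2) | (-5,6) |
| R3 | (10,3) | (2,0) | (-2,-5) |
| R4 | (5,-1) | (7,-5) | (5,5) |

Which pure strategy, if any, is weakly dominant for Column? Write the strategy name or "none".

none

s1 fails to dominate s2 at R2 (-5<-2).
s2 fails to dominate s1 at R1 (2<9).
s3 fails to dominate s1 at R1 (0<9).
No single strategy dominates all the others.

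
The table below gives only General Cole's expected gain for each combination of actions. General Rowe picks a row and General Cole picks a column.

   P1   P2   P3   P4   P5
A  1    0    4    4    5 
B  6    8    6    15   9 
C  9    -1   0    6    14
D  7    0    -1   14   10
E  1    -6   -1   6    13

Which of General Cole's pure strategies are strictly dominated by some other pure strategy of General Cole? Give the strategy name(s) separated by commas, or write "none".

P5 strictly dominates P1 — A: 5>1, B: 9>6, C: 14>9, D: 10>7, E: 13>1.
P2 is strictly dominated by P4 (A: 4>0, B: 15>8, C: 6>-1, D: 14>0, E: 6>-6).
P3 is strictly dominated by P5 (A: 5>4, B: 9>6, C: 14>0, D: 10>-1, E: 13>-1).
P4 is not dominated — it holds its own against P1 at A (4>1); P2 at A (4>0); P3 at A (4=4); P5 at B (15>9).
P5 is not dominated — it holds its own against P1 at A (5>1); P2 at A (5>0); P3 at A (5>4); P4 at A (5>4).

P1, P2, P3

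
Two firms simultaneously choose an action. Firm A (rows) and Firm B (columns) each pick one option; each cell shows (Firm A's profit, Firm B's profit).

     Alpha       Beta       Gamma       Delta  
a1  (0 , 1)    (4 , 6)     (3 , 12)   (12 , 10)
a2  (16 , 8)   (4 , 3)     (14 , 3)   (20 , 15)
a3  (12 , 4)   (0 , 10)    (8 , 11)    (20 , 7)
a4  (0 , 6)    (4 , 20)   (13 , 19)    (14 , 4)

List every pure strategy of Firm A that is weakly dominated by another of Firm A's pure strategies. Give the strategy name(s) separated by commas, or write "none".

a1 is weakly dominated by a2 (Alpha: 16>0, Beta: 4=4, Gamma: 14>3, Delta: 20>12).
a2: no other strategy beats it everywhere (a1 at Alpha (16>0); a3 at Alpha (16>12); a4 at Alpha (16>0)).
a2 weakly dominates a3 — Alpha: 16>12, Beta: 4>0, Gamma: 14>8, Delta: 20=20.
a2 weakly dominates a4 — Alpha: 16>0, Beta: 4=4, Gamma: 14>13, Delta: 20>14.

a1, a3, a4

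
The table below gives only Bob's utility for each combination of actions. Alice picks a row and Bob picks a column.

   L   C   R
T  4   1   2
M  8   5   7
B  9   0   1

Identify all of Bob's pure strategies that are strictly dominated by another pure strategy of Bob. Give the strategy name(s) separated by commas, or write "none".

Nothing dominates L: C at T (4>1); R at T (4>2).
C: dominated, since L does at least as well everywhere (T: 4>1, M: 8>5, B: 9>0).
R: dominated, since L does at least as well everywhere (T: 4>2, M: 8>7, B: 9>1).

C, R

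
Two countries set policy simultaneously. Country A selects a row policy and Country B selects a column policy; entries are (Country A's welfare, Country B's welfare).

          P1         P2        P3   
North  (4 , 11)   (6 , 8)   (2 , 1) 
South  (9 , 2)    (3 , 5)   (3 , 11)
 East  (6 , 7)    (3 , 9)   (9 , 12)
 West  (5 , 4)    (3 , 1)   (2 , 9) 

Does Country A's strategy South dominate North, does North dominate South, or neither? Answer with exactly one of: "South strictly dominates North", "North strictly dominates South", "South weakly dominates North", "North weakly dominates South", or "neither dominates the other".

South's payoffs vs North's, by Country B's action — P1: 9>4, P2: 3<6, P3: 3>2.
South does better at P1, P3 but worse at P2; neither strategy dominates the other.

neither dominates the other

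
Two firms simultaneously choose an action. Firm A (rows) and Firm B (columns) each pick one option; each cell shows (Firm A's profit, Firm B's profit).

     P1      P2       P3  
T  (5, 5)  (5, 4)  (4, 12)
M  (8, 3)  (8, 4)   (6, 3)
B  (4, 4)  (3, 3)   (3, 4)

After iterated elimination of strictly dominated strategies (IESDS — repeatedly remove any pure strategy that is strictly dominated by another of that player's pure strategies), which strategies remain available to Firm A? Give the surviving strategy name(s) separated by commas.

M

Firm A's strategy T is strictly dominated by M (P1: 8>5, P2: 8>5, P3: 6>4) and is removed.
For Firm A, M strictly dominates B on the remaining columns (P1: 8>4, P2: 8>3, P3: 6>3); eliminate B.
Firm B's strategy P1 is strictly dominated by P2 (M: 4>3) and is removed.
Firm B's strategy P3 is strictly dominated by P2 (M: 4>3) and is removed.
Among the remaining strategies, none is strictly dominated by another pure strategy of the same player, so the elimination stops.
Surviving strategies — Firm A: {M}; Firm B: {P2}.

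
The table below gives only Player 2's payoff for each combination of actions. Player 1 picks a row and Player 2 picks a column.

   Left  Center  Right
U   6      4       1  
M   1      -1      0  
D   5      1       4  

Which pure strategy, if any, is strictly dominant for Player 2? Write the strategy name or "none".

Left vs Center: U: 6>4, M: 1>-1, D: 5>1.
Left vs Right: U: 6>1, M: 1>0, D: 5>4.
Left strictly beats every other strategy against every opponent action, so it is strictly dominant.

Left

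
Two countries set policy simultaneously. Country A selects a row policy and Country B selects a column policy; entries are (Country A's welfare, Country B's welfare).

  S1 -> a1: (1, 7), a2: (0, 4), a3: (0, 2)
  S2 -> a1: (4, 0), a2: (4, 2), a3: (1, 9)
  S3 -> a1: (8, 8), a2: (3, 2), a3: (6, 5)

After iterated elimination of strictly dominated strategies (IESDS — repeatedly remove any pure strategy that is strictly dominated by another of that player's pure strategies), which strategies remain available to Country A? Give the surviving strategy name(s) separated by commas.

Row S1 is eliminated: S2 beats it against every remaining column (a1: 4>1, a2: 4>0, a3: 1>0).
Country B's strategy a2 is strictly dominated by a3 (S2: 9>2, S3: 5>2) and is removed.
Country A's strategy S2 is strictly dominated by S3 (a1: 8>4, a3: 6>1) and is removed.
Column a3 is eliminated: a1 beats it against every remaining row (S3: 8>5).
Among the remaining strategies, none is strictly dominated by another pure strategy of the same player, so the elimination stops.
Surviving strategies — Country A: {S3}; Country B: {a1}.

S3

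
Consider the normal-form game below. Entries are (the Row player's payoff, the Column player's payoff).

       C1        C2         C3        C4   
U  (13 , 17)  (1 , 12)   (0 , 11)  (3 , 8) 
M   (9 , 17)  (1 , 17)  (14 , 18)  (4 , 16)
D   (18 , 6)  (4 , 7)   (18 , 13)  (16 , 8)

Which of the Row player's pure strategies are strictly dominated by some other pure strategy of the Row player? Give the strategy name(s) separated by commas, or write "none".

U, M

U: dominated, since D does at least as well everywhere (C1: 18>13, C2: 4>1, C3: 18>0, C4: 16>3).
M: dominated, since D does at least as well everywhere (C1: 18>9, C2: 4>1, C3: 18>14, C4: 16>4).
D: no other strategy beats it everywhere (U at C1 (18>13); M at C1 (18>9)).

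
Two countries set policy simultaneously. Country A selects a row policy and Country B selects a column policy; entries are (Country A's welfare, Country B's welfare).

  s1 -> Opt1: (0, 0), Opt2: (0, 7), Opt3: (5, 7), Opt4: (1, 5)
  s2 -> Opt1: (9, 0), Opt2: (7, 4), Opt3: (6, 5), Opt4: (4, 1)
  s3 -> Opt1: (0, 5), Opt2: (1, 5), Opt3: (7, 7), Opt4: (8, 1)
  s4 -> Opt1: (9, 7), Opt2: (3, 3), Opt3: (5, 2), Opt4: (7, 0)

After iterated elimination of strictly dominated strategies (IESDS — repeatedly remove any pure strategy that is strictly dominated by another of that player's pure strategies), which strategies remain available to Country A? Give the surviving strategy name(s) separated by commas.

s2, s3, s4

Row s1 is eliminated: s2 beats it against every remaining column (Opt1: 9>0, Opt2: 7>0, Opt3: 6>5, Opt4: 4>1).
Column Opt4 is eliminated: Opt2 beats it against every remaining row (s2: 4>1, s3: 5>1, s4: 3>0).
Among the remaining strategies, none is strictly dominated by another pure strategy of the same player, so the elimination stops.
Surviving strategies — Country A: {s2, s3, s4}; Country B: {Opt1, Opt2, Opt3}.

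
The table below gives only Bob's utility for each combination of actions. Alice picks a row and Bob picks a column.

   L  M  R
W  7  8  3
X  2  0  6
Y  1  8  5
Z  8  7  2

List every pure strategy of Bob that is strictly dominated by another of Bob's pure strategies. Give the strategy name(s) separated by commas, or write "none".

none

L is not dominated — it holds its own against M at X (2>0); R at W (7>3).
Nothing dominates M: L at W (8>7); R at W (8>3).
R: no other strategy beats it everywhere (L at X (6>2); M at X (6>0)).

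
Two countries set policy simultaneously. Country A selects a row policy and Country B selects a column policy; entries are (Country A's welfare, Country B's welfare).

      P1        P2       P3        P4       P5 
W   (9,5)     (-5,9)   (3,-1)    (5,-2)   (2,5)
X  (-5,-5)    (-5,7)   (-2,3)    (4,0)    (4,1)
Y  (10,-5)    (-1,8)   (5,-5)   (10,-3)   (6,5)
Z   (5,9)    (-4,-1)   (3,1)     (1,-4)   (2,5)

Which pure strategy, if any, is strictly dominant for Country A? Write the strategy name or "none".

Y

Y vs W: P1: 10>9, P2: -1>-5, P3: 5>3, P4: 10>5, P5: 6>2.
Y vs X: P1: 10>-5, P2: -1>-5, P3: 5>-2, P4: 10>4, P5: 6>4.
Y vs Z: P1: 10>5, P2: -1>-4, P3: 5>3, P4: 10>1, P5: 6>2.
Y strictly beats every other strategy against every opponent action, so it is strictly dominant.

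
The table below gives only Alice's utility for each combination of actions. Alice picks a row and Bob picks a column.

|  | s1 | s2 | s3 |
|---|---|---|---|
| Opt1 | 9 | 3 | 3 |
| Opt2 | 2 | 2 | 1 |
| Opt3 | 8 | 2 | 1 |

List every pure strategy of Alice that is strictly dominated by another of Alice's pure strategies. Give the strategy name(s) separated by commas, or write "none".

Opt1 is not dominated — it holds its own against Opt2 at s1 (9>2); Opt3 at s1 (9>8).
Opt1 strictly dominates Opt2 — s1: 9>2, s2: 3>2, s3: 3>1.
Opt1 strictly dominates Opt3 — s1: 9>8, s2: 3>2, s3: 3>1.

Opt2, Opt3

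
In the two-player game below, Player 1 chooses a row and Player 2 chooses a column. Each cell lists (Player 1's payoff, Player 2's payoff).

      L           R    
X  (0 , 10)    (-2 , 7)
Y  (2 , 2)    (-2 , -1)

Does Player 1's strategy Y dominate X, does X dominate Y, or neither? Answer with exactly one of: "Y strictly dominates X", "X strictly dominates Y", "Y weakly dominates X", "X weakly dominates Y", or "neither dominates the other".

Compare Y to X across each opponent action: L: 2>0, R: -2=-2.
Y is at least as good everywhere and strictly better somewhere (tied only at R), so Y weakly but not strictly dominates X.

Y weakly dominates X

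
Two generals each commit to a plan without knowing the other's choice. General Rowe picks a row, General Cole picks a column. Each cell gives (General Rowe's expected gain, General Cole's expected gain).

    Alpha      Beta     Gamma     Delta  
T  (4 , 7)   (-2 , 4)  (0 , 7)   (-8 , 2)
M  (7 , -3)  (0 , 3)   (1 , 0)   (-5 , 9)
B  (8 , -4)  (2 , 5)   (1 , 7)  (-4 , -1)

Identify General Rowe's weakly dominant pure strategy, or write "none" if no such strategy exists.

B vs T: Alpha: 8>4, Beta: 2>-2, Gamma: 1>0, Delta: -4>-8.
B vs M: Alpha: 8>7, Beta: 2>0, Gamma: 1=1, Delta: -4>-5.
B is at least as good as every other strategy against every opponent action, so it is weakly dominant.

B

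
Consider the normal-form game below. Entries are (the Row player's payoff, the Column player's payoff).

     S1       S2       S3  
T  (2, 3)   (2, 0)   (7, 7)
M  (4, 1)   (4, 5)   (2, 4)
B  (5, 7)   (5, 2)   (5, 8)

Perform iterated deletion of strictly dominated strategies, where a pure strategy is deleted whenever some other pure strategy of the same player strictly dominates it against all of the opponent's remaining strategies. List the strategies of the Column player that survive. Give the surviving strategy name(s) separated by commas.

S3

The Row player's strategy M is strictly dominated by B (S1: 5>4, S2: 5>4, S3: 5>2) and is removed.
For the Column player, S3 strictly dominates S1 on the remaining rows (T: 7>3, B: 8>7); eliminate S1.
For the Column player, S3 strictly dominates S2 on the remaining rows (T: 7>0, B: 8>2); eliminate S2.
For the Row player, T strictly dominates B on the remaining columns (S3: 7>5); eliminate B.
Among the remaining strategies, none is strictly dominated by another pure strategy of the same player, so the elimination stops.
Surviving strategies — the Row player: {T}; the Column player: {S3}.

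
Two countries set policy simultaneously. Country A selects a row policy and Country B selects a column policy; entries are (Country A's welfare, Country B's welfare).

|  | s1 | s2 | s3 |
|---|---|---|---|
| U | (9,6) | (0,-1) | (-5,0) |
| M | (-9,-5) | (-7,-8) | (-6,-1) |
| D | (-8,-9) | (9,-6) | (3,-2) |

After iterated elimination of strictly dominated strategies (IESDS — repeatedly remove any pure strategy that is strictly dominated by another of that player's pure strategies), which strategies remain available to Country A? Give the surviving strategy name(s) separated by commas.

For Country A, U strictly dominates M on the remaining columns (s1: 9>-9, s2: 0>-7, s3: -5>-6); eliminate M.
Country B's strategy s2 is strictly dominated by s3 (U: 0>-1, D: -2>-6) and is removed.
Among the remaining strategies, none is strictly dominated by another pure strategy of the same player, so the elimination stops.
Surviving strategies — Country A: {U, D}; Country B: {s1, s3}.

U, D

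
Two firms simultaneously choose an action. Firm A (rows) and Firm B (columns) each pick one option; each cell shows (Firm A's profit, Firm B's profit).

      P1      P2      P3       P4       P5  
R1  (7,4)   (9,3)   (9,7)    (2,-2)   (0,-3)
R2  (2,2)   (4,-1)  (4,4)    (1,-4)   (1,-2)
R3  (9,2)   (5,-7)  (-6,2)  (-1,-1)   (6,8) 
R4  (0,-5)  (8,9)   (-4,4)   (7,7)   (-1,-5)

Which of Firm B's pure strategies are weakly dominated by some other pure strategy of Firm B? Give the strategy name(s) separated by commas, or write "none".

P1

P1 is weakly dominated by P3 (R1: 7>4, R2: 4>2, R3: 2=2, R4: 4>-5).
Nothing dominates P2: P1 at R4 (9>-5); P3 at R4 (9>4); P4 at R1 (3>-2); P5 at R1 (3>-3).
Nothing dominates P3: P1 at R1 (7>4); P2 at R1 (7>3); P4 at R1 (7>-2); P5 at R1 (7>-3).
Nothing dominates P4: P1 at R4 (7>-5); P2 at R3 (-1>-7); P3 at R4 (7>4); P5 at R1 (-2>-3).
P5 is not dominated — it holds its own against P1 at R3 (8>2); P2 at R3 (8>-7); P3 at R3 (8>2); P4 at R2 (-2>-4).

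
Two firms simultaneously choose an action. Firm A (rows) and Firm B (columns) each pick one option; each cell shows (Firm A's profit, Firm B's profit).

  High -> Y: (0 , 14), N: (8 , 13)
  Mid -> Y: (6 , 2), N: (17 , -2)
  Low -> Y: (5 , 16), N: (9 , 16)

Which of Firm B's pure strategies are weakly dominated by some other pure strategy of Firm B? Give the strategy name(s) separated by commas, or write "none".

N

Nothing dominates Y: N at High (14>13).
Y weakly dominates N — High: 14>13, Mid: 2>-2, Low: 16=16.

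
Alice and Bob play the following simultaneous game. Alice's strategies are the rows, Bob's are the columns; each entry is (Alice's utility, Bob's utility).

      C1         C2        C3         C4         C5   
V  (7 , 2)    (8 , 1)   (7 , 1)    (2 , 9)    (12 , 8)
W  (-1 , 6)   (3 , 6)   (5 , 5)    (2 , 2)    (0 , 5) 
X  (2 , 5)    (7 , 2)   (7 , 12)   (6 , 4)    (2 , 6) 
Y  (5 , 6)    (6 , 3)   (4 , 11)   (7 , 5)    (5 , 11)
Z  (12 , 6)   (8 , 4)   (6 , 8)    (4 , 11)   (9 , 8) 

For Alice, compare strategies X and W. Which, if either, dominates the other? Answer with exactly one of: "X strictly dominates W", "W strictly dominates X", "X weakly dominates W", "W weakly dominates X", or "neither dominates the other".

Compare X to W across each opponent action: C1: 2>-1, C2: 7>3, C3: 7>5, C4: 6>2, C5: 2>0.
Every comparison favours X, so X strictly dominates W.

X strictly dominates W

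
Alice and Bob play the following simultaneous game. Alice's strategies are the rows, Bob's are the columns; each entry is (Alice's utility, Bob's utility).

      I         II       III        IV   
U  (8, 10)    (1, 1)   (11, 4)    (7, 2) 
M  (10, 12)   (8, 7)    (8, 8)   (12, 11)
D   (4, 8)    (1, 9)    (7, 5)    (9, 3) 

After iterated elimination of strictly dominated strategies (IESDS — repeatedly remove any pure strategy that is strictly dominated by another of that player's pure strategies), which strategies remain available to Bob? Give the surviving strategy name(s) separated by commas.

Row D is eliminated: M beats it against every remaining column (I: 10>4, II: 8>1, III: 8>7, IV: 12>9).
For Bob, I strictly dominates II on the remaining rows (U: 10>1, M: 12>7); eliminate II.
Bob's strategy III is strictly dominated by I (U: 10>4, M: 12>8) and is removed.
Alice's strategy U is strictly dominated by M (I: 10>8, IV: 12>7) and is removed.
Column IV is eliminated: I beats it against every remaining row (M: 12>11).
Among the remaining strategies, none is strictly dominated by another pure strategy of the same player, so the elimination stops.
Surviving strategies — Alice: {M}; Bob: {I}.

I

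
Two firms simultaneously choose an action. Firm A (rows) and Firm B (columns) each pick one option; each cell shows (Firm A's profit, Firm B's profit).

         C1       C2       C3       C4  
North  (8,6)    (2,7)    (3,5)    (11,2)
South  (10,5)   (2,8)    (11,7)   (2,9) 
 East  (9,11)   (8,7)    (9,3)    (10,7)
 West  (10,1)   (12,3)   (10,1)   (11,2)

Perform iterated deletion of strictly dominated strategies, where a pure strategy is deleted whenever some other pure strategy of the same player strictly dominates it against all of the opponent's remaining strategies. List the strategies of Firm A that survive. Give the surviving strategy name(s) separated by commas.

Firm A's strategy East is strictly dominated by West (C1: 10>9, C2: 12>8, C3: 10>9, C4: 11>10) and is removed.
Firm B's strategy C1 is strictly dominated by C2 (North: 7>6, South: 8>5, West: 3>1) and is removed.
Firm B's strategy C3 is strictly dominated by C2 (North: 7>5, South: 8>7, West: 3>1) and is removed.
For Firm A, West strictly dominates South on the remaining columns (C2: 12>2, C4: 11>2); eliminate South.
For Firm B, C2 strictly dominates C4 on the remaining rows (North: 7>2, West: 3>2); eliminate C4.
For Firm A, West strictly dominates North on the remaining columns (C2: 12>2); eliminate North.
Among the remaining strategies, none is strictly dominated by another pure strategy of the same player, so the elimination stops.
Surviving strategies — Firm A: {West}; Firm B: {C2}.

West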